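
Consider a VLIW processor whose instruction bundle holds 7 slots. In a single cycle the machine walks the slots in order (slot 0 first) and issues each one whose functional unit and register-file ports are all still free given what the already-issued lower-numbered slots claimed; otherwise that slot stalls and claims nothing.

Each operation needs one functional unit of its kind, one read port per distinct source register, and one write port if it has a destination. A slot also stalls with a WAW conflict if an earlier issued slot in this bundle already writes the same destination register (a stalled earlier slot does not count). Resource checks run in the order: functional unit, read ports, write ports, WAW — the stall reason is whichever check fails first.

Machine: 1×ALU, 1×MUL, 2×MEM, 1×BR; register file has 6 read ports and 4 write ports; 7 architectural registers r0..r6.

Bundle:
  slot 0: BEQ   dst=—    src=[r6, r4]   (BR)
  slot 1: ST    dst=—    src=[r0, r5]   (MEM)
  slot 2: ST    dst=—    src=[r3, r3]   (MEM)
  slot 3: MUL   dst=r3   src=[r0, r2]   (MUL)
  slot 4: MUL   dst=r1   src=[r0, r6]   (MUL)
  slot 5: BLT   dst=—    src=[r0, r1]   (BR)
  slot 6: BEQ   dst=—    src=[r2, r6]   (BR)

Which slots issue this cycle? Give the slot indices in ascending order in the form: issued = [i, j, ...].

issued = [0, 1, 2]

#0 BR src=r6,r4 dispatched  <A:1 Mu:1 Ld:2 B:0 rd:4 wr:4>
#1 MEM src=r0,r5 dispatched  <A:1 Mu:1 Ld:1 B:0 rd:2 wr:4>
#2 MEM src=r3,r3 dispatched  <A:1 Mu:1 Ld:0 B:0 rd:1 wr:4>
#3 MUL src=r0,r2 held:RD_PORT  <A:1 Mu:1 Ld:0 B:0 rd:1 wr:4>
#4 MUL src=r0,r6 held:RD_PORT  <A:1 Mu:1 Ld:0 B:0 rd:1 wr:4>
#5 BR src=r0,r1 held:FU  <A:1 Mu:1 Ld:0 B:0 rd:1 wr:4>
#6 BR src=r2,r6 held:FU  <A:1 Mu:1 Ld:0 B:0 rd:1 wr:4>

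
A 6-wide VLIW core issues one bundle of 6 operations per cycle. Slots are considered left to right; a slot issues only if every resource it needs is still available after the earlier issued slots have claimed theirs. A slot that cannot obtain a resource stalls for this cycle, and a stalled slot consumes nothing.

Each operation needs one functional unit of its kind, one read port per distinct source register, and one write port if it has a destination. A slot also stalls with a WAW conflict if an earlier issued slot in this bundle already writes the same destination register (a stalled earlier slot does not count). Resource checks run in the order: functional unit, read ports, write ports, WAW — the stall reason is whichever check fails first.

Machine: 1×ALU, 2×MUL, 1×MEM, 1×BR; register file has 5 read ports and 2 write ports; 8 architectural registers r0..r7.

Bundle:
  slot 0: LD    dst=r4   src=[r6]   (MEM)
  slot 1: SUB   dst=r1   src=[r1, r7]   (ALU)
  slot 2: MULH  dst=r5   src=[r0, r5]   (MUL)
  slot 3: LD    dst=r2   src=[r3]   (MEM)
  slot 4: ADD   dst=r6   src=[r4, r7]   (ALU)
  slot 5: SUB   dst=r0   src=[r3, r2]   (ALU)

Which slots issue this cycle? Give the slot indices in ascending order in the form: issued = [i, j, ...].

issued = [0, 1]

slot 0 (MEM): ISSUE — free A1,Mu2,Ld0,B1 rp4 wp1
slot 1 (ALU): ISSUE — free A0,Mu2,Ld0,B1 rp2 wp0
slot 2 (MUL): stall WR_PORT — free A0,Mu2,Ld0,B1 rp2 wp0
slot 3 (MEM): stall FU — free A0,Mu2,Ld0,B1 rp2 wp0
slot 4 (ALU): stall FU — free A0,Mu2,Ld0,B1 rp2 wp0
slot 5 (ALU): stall FU — free A0,Mu2,Ld0,B1 rp2 wp0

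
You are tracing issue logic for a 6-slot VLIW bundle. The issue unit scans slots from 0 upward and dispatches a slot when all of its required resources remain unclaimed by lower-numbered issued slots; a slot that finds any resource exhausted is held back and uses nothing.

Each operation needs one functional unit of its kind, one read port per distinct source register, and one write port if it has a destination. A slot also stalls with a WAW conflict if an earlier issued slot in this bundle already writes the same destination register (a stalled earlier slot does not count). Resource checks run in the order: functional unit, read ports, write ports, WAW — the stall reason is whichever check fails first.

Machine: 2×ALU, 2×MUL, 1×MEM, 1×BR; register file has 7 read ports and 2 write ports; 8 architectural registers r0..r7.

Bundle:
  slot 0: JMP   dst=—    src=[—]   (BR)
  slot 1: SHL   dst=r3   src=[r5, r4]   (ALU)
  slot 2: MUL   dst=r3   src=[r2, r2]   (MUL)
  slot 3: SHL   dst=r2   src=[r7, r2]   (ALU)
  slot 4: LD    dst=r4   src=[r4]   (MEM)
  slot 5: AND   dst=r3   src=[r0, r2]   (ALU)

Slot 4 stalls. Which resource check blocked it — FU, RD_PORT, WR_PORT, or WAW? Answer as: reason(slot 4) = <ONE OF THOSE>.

#0 BR src=- dispatched  <A:2 Mu:2 Ld:1 B:0 rd:7 wr:2>
#1 ALU src=r5,r4 dispatched  <A:1 Mu:2 Ld:1 B:0 rd:5 wr:1>
#2 MUL src=r2,r2 held:WAW  <A:1 Mu:2 Ld:1 B:0 rd:5 wr:1>
#3 ALU src=r7,r2 dispatched  <A:0 Mu:2 Ld:1 B:0 rd:3 wr:0>
#4 MEM src=r4 held:WR_PORT  <A:0 Mu:2 Ld:1 B:0 rd:3 wr:0>
#5 ALU src=r0,r2 held:FU  <A:0 Mu:2 Ld:1 B:0 rd:3 wr:0>

reason(slot 4) = WR_PORT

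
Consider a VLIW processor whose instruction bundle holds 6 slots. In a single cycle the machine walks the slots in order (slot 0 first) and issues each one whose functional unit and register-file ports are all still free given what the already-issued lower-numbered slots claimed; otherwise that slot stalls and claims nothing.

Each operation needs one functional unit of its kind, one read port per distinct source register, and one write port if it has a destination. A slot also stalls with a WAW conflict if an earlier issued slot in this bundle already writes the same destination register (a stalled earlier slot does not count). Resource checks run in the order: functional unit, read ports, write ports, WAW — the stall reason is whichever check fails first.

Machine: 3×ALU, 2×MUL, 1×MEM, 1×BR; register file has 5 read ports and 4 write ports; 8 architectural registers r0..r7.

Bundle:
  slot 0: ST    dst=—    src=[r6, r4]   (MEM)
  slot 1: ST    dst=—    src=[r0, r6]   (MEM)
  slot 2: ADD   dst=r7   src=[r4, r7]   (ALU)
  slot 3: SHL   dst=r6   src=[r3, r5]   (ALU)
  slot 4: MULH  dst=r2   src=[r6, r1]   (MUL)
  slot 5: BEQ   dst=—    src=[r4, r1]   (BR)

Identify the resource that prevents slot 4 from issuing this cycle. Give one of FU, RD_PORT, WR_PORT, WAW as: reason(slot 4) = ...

slot 0 (MEM): ISSUE — free A3,Mu2,Ld0,B1 rp3 wp4
slot 1 (MEM): stall FU — free A3,Mu2,Ld0,B1 rp3 wp4
slot 2 (ALU): ISSUE — free A2,Mu2,Ld0,B1 rp1 wp3
slot 3 (ALU): stall RD_PORT — free A2,Mu2,Ld0,B1 rp1 wp3
slot 4 (MUL): stall RD_PORT — free A2,Mu2,Ld0,B1 rp1 wp3
slot 5 (BR): stall RD_PORT — free A2,Mu2,Ld0,B1 rp1 wp3

reason(slot 4) = RD_PORT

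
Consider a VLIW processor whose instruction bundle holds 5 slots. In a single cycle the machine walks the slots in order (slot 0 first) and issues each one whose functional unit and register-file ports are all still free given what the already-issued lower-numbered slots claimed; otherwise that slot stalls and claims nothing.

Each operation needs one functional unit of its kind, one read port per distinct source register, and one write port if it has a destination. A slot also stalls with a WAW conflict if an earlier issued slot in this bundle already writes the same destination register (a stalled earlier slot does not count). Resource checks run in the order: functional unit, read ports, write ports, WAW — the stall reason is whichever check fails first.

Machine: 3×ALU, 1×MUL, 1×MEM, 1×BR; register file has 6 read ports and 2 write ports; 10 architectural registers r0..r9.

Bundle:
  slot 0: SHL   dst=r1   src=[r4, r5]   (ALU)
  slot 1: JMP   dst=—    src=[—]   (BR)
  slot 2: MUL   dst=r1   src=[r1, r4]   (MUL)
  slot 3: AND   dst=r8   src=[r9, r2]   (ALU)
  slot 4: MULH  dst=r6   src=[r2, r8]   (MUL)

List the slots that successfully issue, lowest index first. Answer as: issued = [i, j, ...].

issued = [0, 1, 3]

(0) want 1×ALU +2rd +1wr — yes → AL2|MU1|ME1|BR1|rd4|wr1
(1) want 1×BR +0rd +0wr — yes → AL2|MU1|ME1|BR0|rd4|wr1
(2) want 1×MUL +2rd +1wr — WAW → AL2|MU1|ME1|BR0|rd4|wr1
(3) want 1×ALU +2rd +1wr — yes → AL1|MU1|ME1|BR0|rd2|wr0
(4) want 1×MUL +2rd +1wr — WR_PORT → AL1|MU1|ME1|BR0|rd2|wr0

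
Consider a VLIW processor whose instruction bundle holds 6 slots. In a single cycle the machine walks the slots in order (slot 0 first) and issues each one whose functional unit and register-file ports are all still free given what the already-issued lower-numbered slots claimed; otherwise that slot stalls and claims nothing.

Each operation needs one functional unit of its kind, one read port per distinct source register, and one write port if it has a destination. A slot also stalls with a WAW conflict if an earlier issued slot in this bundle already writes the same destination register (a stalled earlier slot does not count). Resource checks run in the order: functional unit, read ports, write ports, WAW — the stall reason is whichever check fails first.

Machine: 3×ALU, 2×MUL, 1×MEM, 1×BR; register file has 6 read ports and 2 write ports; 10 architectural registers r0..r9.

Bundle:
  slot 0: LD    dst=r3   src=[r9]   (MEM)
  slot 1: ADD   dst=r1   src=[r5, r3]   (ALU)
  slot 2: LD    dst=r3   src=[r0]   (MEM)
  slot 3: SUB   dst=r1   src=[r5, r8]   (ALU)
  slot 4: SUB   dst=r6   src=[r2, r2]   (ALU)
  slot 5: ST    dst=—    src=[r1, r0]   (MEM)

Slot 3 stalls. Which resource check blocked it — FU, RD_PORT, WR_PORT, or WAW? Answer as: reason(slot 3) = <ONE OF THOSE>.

  0. MEM→r3 ⇒ go  {3A/2Mu/0Ld/1B | 5r 1w}
  1. ALU→r1 ⇒ go  {2A/2Mu/0Ld/1B | 3r 0w}
  2. MEM→r3 ⇒ no(FU)  {2A/2Mu/0Ld/1B | 3r 0w}
  3. ALU→r1 ⇒ no(WR_PORT)  {2A/2Mu/0Ld/1B | 3r 0w}
  4. ALU→r6 ⇒ no(WR_PORT)  {2A/2Mu/0Ld/1B | 3r 0w}
  5. MEM ⇒ no(FU)  {2A/2Mu/0Ld/1B | 3r 0w}

reason(slot 3) = WR_PORT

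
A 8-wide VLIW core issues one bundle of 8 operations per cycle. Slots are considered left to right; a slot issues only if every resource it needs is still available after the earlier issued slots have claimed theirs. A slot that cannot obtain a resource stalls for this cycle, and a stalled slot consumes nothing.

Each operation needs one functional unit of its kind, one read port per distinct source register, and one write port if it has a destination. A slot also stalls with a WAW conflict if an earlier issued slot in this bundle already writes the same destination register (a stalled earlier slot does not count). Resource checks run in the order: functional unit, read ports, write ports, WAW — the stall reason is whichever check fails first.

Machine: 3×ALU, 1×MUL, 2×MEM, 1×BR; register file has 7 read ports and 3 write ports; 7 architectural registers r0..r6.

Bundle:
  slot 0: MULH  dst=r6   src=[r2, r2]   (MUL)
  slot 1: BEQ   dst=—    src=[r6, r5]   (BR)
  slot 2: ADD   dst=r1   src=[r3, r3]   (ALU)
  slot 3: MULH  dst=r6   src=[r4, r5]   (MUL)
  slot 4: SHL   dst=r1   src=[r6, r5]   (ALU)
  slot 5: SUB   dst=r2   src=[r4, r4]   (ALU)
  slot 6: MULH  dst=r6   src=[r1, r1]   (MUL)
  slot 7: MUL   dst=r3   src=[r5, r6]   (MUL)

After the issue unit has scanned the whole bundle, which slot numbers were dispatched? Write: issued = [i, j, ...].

[0] MUL needs rd=1 wr=1: ok; after: ALU=3 MUL=0 MEM=2 BR=1, R=6, W=2
[1] BR needs rd=2 wr=0: ok; after: ALU=3 MUL=0 MEM=2 BR=0, R=4, W=2
[2] ALU needs rd=1 wr=1: ok; after: ALU=2 MUL=0 MEM=2 BR=0, R=3, W=1
[3] MUL needs rd=2 wr=1: FU; after: ALU=2 MUL=0 MEM=2 BR=0, R=3, W=1
[4] ALU needs rd=2 wr=1: WAW; after: ALU=2 MUL=0 MEM=2 BR=0, R=3, W=1
[5] ALU needs rd=1 wr=1: ok; after: ALU=1 MUL=0 MEM=2 BR=0, R=2, W=0
[6] MUL needs rd=1 wr=1: FU; after: ALU=1 MUL=0 MEM=2 BR=0, R=2, W=0
[7] MUL needs rd=2 wr=1: FU; after: ALU=1 MUL=0 MEM=2 BR=0, R=2, W=0

issued = [0, 1, 2, 5]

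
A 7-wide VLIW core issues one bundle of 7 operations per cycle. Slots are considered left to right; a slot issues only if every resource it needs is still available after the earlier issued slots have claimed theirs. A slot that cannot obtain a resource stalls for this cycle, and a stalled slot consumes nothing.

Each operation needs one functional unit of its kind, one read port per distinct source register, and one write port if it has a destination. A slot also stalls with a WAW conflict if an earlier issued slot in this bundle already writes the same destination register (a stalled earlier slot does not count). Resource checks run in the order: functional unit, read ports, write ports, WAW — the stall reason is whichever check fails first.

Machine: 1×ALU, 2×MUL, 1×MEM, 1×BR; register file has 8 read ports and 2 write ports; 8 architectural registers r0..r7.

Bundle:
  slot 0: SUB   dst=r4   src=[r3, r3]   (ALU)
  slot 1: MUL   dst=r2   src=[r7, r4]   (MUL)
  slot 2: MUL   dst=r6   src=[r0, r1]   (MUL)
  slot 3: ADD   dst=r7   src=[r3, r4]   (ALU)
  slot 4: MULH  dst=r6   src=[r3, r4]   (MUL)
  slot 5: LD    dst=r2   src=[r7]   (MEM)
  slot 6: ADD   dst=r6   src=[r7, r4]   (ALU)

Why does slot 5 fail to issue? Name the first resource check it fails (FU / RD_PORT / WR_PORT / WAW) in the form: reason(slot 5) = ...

(0) want 1×ALU +1rd +1wr — yes → AL0|MU2|ME1|BR1|rd7|wr1
(1) want 1×MUL +2rd +1wr — yes → AL0|MU1|ME1|BR1|rd5|wr0
(2) want 1×MUL +2rd +1wr — WR_PORT → AL0|MU1|ME1|BR1|rd5|wr0
(3) want 1×ALU +2rd +1wr — FU → AL0|MU1|ME1|BR1|rd5|wr0
(4) want 1×MUL +2rd +1wr — WR_PORT → AL0|MU1|ME1|BR1|rd5|wr0
(5) want 1×MEM +1rd +1wr — WR_PORT → AL0|MU1|ME1|BR1|rd5|wr0
(6) want 1×ALU +2rd +1wr — FU → AL0|MU1|ME1|BR1|rd5|wr0

reason(slot 5) = WR_PORT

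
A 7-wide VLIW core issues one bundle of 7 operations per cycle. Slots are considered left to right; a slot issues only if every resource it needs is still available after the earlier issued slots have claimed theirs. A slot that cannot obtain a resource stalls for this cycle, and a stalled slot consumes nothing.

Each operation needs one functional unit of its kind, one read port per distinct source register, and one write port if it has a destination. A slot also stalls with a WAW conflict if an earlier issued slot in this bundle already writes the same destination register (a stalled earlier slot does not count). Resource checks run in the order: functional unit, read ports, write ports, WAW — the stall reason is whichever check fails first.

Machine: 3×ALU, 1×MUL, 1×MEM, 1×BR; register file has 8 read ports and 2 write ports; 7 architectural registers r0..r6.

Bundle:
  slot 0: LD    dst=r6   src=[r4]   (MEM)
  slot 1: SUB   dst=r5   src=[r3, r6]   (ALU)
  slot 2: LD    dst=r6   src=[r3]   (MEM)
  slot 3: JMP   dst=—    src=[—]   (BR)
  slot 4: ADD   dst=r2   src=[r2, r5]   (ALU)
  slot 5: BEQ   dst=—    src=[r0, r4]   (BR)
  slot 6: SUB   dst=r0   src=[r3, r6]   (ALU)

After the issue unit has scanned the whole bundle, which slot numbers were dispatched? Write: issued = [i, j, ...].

issued = [0, 1, 3]

  0. MEM→r6 ⇒ go  {3A/1Mu/0Ld/1B | 7r 1w}
  1. ALU→r5 ⇒ go  {2A/1Mu/0Ld/1B | 5r 0w}
  2. MEM→r6 ⇒ no(FU)  {2A/1Mu/0Ld/1B | 5r 0w}
  3. BR ⇒ go  {2A/1Mu/0Ld/0B | 5r 0w}
  4. ALU→r2 ⇒ no(WR_PORT)  {2A/1Mu/0Ld/0B | 5r 0w}
  5. BR ⇒ no(FU)  {2A/1Mu/0Ld/0B | 5r 0w}
  6. ALU→r0 ⇒ no(WR_PORT)  {2A/1Mu/0Ld/0B | 5r 0w}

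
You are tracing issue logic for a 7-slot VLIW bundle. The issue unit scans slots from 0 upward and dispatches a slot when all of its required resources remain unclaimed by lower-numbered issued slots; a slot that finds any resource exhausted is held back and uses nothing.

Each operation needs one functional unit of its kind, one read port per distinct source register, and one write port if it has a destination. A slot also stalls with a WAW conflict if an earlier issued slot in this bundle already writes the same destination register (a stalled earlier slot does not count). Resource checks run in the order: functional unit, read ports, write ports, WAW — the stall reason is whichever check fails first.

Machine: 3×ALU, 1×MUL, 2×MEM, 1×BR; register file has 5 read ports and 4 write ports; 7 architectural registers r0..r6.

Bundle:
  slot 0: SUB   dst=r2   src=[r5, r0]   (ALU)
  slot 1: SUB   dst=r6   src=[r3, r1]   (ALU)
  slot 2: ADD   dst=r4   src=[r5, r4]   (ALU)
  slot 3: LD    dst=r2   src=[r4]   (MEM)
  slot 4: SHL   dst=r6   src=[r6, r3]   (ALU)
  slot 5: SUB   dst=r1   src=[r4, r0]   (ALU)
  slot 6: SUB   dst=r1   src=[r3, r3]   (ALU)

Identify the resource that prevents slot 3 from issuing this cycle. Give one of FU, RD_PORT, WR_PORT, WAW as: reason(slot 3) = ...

reason(slot 3) = WAW

(0) want 1×ALU +2rd +1wr — yes → AL2|MU1|ME2|BR1|rd3|wr3
(1) want 1×ALU +2rd +1wr — yes → AL1|MU1|ME2|BR1|rd1|wr2
(2) want 1×ALU +2rd +1wr — RD_PORT → AL1|MU1|ME2|BR1|rd1|wr2
(3) want 1×MEM +1rd +1wr — WAW → AL1|MU1|ME2|BR1|rd1|wr2
(4) want 1×ALU +2rd +1wr — RD_PORT → AL1|MU1|ME2|BR1|rd1|wr2
(5) want 1×ALU +2rd +1wr — RD_PORT → AL1|MU1|ME2|BR1|rd1|wr2
(6) want 1×ALU +1rd +1wr — yes → AL0|MU1|ME2|BR1|rd0|wr1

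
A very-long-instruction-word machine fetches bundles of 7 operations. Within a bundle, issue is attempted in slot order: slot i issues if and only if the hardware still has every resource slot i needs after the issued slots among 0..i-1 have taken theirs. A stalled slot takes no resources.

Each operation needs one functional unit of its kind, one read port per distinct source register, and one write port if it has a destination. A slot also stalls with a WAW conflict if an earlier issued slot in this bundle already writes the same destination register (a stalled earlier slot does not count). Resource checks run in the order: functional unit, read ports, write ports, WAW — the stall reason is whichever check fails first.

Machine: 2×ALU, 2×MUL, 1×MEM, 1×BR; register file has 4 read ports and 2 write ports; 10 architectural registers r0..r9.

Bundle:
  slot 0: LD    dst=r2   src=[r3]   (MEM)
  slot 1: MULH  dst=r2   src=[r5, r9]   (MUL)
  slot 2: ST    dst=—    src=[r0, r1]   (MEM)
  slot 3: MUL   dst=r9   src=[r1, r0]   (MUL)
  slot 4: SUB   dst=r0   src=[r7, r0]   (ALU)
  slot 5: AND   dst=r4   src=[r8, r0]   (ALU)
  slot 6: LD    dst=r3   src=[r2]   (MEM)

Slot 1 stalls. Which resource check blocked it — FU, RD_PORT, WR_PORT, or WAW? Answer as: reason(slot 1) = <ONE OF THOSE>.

(0) want 1×MEM +1rd +1wr — yes → AL2|MU2|ME0|BR1|rd3|wr1
(1) want 1×MUL +2rd +1wr — WAW → AL2|MU2|ME0|BR1|rd3|wr1
(2) want 1×MEM +2rd +0wr — FU → AL2|MU2|ME0|BR1|rd3|wr1
(3) want 1×MUL +2rd +1wr — yes → AL2|MU1|ME0|BR1|rd1|wr0
(4) want 1×ALU +2rd +1wr — RD_PORT → AL2|MU1|ME0|BR1|rd1|wr0
(5) want 1×ALU +2rd +1wr — RD_PORT → AL2|MU1|ME0|BR1|rd1|wr0
(6) want 1×MEM +1rd +1wr — FU → AL2|MU1|ME0|BR1|rd1|wr0

reason(slot 1) = WAW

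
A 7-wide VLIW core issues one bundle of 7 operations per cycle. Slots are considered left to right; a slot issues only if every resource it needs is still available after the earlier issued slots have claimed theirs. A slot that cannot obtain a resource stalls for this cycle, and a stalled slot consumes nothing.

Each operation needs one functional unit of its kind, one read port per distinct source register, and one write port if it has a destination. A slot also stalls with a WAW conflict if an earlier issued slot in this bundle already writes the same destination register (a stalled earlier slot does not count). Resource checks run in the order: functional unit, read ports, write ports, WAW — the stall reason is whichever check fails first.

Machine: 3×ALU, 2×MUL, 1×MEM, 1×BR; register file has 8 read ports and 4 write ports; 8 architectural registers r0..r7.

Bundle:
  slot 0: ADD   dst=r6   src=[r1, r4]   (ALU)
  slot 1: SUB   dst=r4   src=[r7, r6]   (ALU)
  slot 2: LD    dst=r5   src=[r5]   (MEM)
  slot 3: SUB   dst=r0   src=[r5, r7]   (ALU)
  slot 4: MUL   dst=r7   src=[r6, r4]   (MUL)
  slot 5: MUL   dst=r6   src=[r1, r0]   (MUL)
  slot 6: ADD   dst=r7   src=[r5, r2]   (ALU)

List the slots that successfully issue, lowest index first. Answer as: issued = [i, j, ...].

issued = [0, 1, 2, 3]

slot 0 (ALU): ISSUE — free A2,Mu2,Ld1,B1 rp6 wp3
slot 1 (ALU): ISSUE — free A1,Mu2,Ld1,B1 rp4 wp2
slot 2 (MEM): ISSUE — free A1,Mu2,Ld0,B1 rp3 wp1
slot 3 (ALU): ISSUE — free A0,Mu2,Ld0,B1 rp1 wp0
slot 4 (MUL): stall RD_PORT — free A0,Mu2,Ld0,B1 rp1 wp0
slot 5 (MUL): stall RD_PORT — free A0,Mu2,Ld0,B1 rp1 wp0
slot 6 (ALU): stall FU — free A0,Mu2,Ld0,B1 rp1 wp0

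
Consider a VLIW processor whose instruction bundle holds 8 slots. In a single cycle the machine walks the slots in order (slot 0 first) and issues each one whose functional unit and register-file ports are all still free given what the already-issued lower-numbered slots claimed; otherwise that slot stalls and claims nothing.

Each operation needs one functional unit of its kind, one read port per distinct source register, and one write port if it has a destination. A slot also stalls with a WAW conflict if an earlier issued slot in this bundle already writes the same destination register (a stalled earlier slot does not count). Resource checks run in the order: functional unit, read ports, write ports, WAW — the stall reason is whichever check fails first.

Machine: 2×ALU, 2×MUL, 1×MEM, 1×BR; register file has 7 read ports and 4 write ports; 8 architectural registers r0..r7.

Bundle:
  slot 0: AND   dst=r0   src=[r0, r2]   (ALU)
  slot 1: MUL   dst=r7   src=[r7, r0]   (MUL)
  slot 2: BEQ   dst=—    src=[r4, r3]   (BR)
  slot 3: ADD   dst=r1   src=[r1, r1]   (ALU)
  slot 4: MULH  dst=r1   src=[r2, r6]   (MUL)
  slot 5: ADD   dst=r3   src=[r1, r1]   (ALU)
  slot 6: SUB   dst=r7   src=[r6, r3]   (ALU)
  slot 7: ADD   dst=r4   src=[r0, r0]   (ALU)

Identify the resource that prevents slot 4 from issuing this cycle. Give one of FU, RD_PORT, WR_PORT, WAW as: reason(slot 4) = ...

reason(slot 4) = RD_PORT

(0) want 1×ALU +2rd +1wr — yes → AL1|MU2|ME1|BR1|rd5|wr3
(1) want 1×MUL +2rd +1wr — yes → AL1|MU1|ME1|BR1|rd3|wr2
(2) want 1×BR +2rd +0wr — yes → AL1|MU1|ME1|BR0|rd1|wr2
(3) want 1×ALU +1rd +1wr — yes → AL0|MU1|ME1|BR0|rd0|wr1
(4) want 1×MUL +2rd +1wr — RD_PORT → AL0|MU1|ME1|BR0|rd0|wr1
(5) want 1×ALU +1rd +1wr — FU → AL0|MU1|ME1|BR0|rd0|wr1
(6) want 1×ALU +2rd +1wr — FU → AL0|MU1|ME1|BR0|rd0|wr1
(7) want 1×ALU +1rd +1wr — FU → AL0|MU1|ME1|BR0|rd0|wr1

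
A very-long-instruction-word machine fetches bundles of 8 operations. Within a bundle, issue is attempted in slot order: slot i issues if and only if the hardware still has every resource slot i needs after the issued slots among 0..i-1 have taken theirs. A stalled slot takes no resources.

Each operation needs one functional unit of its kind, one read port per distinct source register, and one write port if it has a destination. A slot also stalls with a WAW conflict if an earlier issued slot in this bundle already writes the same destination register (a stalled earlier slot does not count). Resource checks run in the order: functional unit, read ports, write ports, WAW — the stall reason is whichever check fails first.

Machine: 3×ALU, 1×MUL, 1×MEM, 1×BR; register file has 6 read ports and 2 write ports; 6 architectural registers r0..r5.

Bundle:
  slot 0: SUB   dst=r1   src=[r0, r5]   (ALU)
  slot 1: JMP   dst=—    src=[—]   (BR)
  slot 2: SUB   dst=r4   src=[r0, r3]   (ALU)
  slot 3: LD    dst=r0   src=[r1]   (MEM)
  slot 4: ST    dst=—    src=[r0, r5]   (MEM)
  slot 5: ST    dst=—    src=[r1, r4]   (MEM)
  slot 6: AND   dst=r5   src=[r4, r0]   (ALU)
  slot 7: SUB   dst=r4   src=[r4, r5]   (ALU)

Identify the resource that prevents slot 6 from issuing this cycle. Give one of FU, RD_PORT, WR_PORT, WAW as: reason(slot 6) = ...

reason(slot 6) = RD_PORT

#0 ALU src=r0,r5 dispatched  <A:2 Mu:1 Ld:1 B:1 rd:4 wr:1>
#1 BR src=- dispatched  <A:2 Mu:1 Ld:1 B:0 rd:4 wr:1>
#2 ALU src=r0,r3 dispatched  <A:1 Mu:1 Ld:1 B:0 rd:2 wr:0>
#3 MEM src=r1 held:WR_PORT  <A:1 Mu:1 Ld:1 B:0 rd:2 wr:0>
#4 MEM src=r0,r5 dispatched  <A:1 Mu:1 Ld:0 B:0 rd:0 wr:0>
#5 MEM src=r1,r4 held:FU  <A:1 Mu:1 Ld:0 B:0 rd:0 wr:0>
#6 ALU src=r4,r0 held:RD_PORT  <A:1 Mu:1 Ld:0 B:0 rd:0 wr:0>
#7 ALU src=r4,r5 held:RD_PORT  <A:1 Mu:1 Ld:0 B:0 rd:0 wr:0>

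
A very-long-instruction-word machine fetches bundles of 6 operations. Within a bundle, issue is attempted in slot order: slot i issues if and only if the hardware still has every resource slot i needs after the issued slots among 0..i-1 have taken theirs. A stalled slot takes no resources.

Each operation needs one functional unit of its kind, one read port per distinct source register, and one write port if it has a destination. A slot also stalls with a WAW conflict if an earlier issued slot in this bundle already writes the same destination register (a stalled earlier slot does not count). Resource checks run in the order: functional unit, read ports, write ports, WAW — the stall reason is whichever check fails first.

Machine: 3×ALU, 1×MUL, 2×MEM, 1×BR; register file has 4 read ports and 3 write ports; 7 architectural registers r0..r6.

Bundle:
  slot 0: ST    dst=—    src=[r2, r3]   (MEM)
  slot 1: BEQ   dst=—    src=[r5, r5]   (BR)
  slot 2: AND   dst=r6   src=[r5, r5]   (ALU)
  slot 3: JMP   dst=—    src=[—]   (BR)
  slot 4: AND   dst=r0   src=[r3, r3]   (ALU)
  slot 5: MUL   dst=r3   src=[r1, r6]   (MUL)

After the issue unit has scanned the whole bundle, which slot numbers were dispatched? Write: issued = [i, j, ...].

issued = [0, 1, 2]

#0 MEM src=r2,r3 dispatched  <A:3 Mu:1 Ld:1 B:1 rd:2 wr:3>
#1 BR src=r5,r5 dispatched  <A:3 Mu:1 Ld:1 B:0 rd:1 wr:3>
#2 ALU src=r5,r5 dispatched  <A:2 Mu:1 Ld:1 B:0 rd:0 wr:2>
#3 BR src=- held:FU  <A:2 Mu:1 Ld:1 B:0 rd:0 wr:2>
#4 ALU src=r3,r3 held:RD_PORT  <A:2 Mu:1 Ld:1 B:0 rd:0 wr:2>
#5 MUL src=r1,r6 held:RD_PORT  <A:2 Mu:1 Ld:1 B:0 rd:0 wr:2>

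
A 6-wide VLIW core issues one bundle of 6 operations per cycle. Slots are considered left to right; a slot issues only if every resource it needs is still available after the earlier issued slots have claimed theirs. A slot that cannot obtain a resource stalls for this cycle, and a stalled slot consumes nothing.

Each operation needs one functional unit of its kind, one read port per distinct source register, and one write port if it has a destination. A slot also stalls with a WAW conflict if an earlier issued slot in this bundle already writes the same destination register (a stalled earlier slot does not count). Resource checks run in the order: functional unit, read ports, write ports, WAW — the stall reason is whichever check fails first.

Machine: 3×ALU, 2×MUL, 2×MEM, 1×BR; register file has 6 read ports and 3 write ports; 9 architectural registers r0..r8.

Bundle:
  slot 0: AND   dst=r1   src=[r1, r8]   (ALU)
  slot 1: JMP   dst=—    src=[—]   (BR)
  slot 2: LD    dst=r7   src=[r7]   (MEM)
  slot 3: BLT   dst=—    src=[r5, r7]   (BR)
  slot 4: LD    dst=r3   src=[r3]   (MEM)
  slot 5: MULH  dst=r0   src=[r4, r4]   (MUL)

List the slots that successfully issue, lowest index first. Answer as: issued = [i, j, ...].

issued = [0, 1, 2, 4]

  0. ALU→r1 ⇒ go  {2A/2Mu/2Ld/1B | 4r 2w}
  1. BR ⇒ go  {2A/2Mu/2Ld/0B | 4r 2w}
  2. MEM→r7 ⇒ go  {2A/2Mu/1Ld/0B | 3r 1w}
  3. BR ⇒ no(FU)  {2A/2Mu/1Ld/0B | 3r 1w}
  4. MEM→r3 ⇒ go  {2A/2Mu/0Ld/0B | 2r 0w}
  5. MUL→r0 ⇒ no(WR_PORT)  {2A/2Mu/0Ld/0B | 2r 0w}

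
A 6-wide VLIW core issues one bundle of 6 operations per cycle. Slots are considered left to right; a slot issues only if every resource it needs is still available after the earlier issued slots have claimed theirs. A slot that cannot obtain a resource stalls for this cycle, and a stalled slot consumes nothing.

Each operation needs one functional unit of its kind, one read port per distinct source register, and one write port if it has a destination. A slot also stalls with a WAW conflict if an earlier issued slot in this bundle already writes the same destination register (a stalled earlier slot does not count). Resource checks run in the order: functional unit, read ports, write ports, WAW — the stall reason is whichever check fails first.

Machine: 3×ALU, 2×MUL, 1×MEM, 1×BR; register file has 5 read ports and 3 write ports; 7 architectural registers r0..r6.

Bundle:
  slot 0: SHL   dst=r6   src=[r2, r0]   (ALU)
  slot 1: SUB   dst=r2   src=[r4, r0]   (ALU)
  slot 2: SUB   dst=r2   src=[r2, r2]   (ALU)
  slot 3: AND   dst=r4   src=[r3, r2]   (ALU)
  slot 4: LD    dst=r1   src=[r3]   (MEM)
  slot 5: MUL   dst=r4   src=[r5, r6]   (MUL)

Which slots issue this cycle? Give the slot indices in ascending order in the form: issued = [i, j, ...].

issued = [0, 1, 4]

  0. ALU→r6 ⇒ go  {2A/2Mu/1Ld/1B | 3r 2w}
  1. ALU→r2 ⇒ go  {1A/2Mu/1Ld/1B | 1r 1w}
  2. ALU→r2 ⇒ no(WAW)  {1A/2Mu/1Ld/1B | 1r 1w}
  3. ALU→r4 ⇒ no(RD_PORT)  {1A/2Mu/1Ld/1B | 1r 1w}
  4. MEM→r1 ⇒ go  {1A/2Mu/0Ld/1B | 0r 0w}
  5. MUL→r4 ⇒ no(RD_PORT)  {1A/2Mu/0Ld/1B | 0r 0w}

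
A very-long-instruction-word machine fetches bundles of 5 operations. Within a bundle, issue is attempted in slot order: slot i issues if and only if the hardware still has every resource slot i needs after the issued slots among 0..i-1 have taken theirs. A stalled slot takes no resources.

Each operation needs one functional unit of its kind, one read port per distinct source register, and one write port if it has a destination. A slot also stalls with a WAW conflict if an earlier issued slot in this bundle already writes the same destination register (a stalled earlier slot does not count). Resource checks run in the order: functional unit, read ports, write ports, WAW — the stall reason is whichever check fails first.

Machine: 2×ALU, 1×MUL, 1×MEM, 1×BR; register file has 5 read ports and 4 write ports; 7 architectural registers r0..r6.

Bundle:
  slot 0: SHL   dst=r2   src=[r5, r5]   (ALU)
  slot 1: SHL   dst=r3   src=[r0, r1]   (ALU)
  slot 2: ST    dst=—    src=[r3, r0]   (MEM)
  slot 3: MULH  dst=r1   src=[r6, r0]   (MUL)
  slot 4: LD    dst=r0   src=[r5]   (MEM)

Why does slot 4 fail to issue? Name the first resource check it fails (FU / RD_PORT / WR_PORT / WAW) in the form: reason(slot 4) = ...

reason(slot 4) = FU

[0] ALU needs rd=1 wr=1: ok; after: ALU=1 MUL=1 MEM=1 BR=1, R=4, W=3
[1] ALU needs rd=2 wr=1: ok; after: ALU=0 MUL=1 MEM=1 BR=1, R=2, W=2
[2] MEM needs rd=2 wr=0: ok; after: ALU=0 MUL=1 MEM=0 BR=1, R=0, W=2
[3] MUL needs rd=2 wr=1: RD_PORT; after: ALU=0 MUL=1 MEM=0 BR=1, R=0, W=2
[4] MEM needs rd=1 wr=1: FU; after: ALU=0 MUL=1 MEM=0 BR=1, R=0, W=2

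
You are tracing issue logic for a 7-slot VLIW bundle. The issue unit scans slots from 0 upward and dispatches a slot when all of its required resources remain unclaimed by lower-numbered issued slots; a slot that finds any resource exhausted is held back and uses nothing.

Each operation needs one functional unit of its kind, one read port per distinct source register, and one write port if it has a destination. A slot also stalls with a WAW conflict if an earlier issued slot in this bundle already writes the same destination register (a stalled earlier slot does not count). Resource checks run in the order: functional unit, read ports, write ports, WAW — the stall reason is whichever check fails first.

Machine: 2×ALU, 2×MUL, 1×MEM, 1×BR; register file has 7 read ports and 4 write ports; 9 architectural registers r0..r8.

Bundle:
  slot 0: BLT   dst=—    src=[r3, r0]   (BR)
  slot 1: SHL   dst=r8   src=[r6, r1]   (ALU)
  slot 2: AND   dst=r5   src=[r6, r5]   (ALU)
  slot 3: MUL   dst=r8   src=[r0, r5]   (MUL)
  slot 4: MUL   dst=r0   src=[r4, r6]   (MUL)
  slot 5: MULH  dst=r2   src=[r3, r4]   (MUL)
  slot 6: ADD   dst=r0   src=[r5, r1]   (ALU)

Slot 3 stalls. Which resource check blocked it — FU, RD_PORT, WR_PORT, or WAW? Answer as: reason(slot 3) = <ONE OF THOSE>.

  0. BR ⇒ go  {2A/2Mu/1Ld/0B | 5r 4w}
  1. ALU→r8 ⇒ go  {1A/2Mu/1Ld/0B | 3r 3w}
  2. ALU→r5 ⇒ go  {0A/2Mu/1Ld/0B | 1r 2w}
  3. MUL→r8 ⇒ no(RD_PORT)  {0A/2Mu/1Ld/0B | 1r 2w}
  4. MUL→r0 ⇒ no(RD_PORT)  {0A/2Mu/1Ld/0B | 1r 2w}
  5. MUL→r2 ⇒ no(RD_PORT)  {0A/2Mu/1Ld/0B | 1r 2w}
  6. ALU→r0 ⇒ no(FU)  {0A/2Mu/1Ld/0B | 1r 2w}

reason(slot 3) = RD_PORT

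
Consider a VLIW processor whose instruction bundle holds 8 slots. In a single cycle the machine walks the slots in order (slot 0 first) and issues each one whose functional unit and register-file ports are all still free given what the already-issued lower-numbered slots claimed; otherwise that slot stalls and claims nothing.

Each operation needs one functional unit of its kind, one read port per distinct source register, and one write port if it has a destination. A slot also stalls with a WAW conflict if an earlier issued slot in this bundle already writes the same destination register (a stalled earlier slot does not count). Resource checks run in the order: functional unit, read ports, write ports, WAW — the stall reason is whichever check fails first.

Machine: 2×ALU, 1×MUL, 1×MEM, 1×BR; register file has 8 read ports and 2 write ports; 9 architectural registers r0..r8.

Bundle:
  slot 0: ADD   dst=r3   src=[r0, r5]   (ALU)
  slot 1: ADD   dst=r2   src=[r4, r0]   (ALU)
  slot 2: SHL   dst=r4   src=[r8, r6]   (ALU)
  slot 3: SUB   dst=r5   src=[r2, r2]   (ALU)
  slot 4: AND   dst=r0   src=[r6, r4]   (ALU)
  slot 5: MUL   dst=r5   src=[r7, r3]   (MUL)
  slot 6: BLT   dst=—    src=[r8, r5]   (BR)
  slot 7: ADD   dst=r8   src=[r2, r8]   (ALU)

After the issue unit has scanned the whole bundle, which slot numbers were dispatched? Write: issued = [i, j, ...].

#0 ALU src=r0,r5 dispatched  <A:1 Mu:1 Ld:1 B:1 rd:6 wr:1>
#1 ALU src=r4,r0 dispatched  <A:0 Mu:1 Ld:1 B:1 rd:4 wr:0>
#2 ALU src=r8,r6 held:FU  <A:0 Mu:1 Ld:1 B:1 rd:4 wr:0>
#3 ALU src=r2,r2 held:FU  <A:0 Mu:1 Ld:1 B:1 rd:4 wr:0>
#4 ALU src=r6,r4 held:FU  <A:0 Mu:1 Ld:1 B:1 rd:4 wr:0>
#5 MUL src=r7,r3 held:WR_PORT  <A:0 Mu:1 Ld:1 B:1 rd:4 wr:0>
#6 BR src=r8,r5 dispatched  <A:0 Mu:1 Ld:1 B:0 rd:2 wr:0>
#7 ALU src=r2,r8 held:FU  <A:0 Mu:1 Ld:1 B:0 rd:2 wr:0>

issued = [0, 1, 6]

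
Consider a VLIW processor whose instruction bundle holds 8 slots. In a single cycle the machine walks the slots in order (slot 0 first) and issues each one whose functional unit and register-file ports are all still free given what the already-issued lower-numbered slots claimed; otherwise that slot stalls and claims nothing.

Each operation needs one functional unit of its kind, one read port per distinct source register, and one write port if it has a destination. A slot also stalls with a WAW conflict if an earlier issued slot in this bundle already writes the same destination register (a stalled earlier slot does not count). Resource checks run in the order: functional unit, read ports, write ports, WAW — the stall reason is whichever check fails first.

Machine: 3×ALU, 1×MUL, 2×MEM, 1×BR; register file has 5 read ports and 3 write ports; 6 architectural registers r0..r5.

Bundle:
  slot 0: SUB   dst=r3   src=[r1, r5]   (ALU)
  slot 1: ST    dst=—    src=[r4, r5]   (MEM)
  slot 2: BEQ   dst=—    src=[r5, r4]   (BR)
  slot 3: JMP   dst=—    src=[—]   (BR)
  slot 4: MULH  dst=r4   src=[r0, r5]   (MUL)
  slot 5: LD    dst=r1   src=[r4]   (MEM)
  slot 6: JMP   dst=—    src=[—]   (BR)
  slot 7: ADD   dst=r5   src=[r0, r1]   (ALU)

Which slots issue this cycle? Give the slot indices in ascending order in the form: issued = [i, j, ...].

issued = [0, 1, 3, 5]

#0 ALU src=r1,r5 dispatched  <A:2 Mu:1 Ld:2 B:1 rd:3 wr:2>
#1 MEM src=r4,r5 dispatched  <A:2 Mu:1 Ld:1 B:1 rd:1 wr:2>
#2 BR src=r5,r4 held:RD_PORT  <A:2 Mu:1 Ld:1 B:1 rd:1 wr:2>
#3 BR src=- dispatched  <A:2 Mu:1 Ld:1 B:0 rd:1 wr:2>
#4 MUL src=r0,r5 held:RD_PORT  <A:2 Mu:1 Ld:1 B:0 rd:1 wr:2>
#5 MEM src=r4 dispatched  <A:2 Mu:1 Ld:0 B:0 rd:0 wr:1>
#6 BR src=- held:FU  <A:2 Mu:1 Ld:0 B:0 rd:0 wr:1>
#7 ALU src=r0,r1 held:RD_PORT  <A:2 Mu:1 Ld:0 B:0 rd:0 wr:1>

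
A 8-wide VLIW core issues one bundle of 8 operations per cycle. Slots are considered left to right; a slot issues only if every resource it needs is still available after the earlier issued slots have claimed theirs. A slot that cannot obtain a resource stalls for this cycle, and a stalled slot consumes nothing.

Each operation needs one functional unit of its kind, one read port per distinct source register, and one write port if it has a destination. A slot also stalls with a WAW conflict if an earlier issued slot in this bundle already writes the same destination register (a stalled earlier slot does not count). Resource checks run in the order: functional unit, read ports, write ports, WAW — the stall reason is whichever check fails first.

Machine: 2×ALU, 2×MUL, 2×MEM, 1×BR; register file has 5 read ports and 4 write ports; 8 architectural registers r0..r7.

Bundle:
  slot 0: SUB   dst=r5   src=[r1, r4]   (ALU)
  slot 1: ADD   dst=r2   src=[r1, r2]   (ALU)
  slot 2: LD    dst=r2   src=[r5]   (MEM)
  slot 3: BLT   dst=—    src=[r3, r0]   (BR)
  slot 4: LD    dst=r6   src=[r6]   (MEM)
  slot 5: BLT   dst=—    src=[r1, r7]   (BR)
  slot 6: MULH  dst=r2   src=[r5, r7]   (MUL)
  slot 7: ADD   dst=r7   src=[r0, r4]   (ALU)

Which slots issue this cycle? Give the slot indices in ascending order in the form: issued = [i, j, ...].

[0] ALU needs rd=2 wr=1: ok; after: ALU=1 MUL=2 MEM=2 BR=1, R=3, W=3
[1] ALU needs rd=2 wr=1: ok; after: ALU=0 MUL=2 MEM=2 BR=1, R=1, W=2
[2] MEM needs rd=1 wr=1: WAW; after: ALU=0 MUL=2 MEM=2 BR=1, R=1, W=2
[3] BR needs rd=2 wr=0: RD_PORT; after: ALU=0 MUL=2 MEM=2 BR=1, R=1, W=2
[4] MEM needs rd=1 wr=1: ok; after: ALU=0 MUL=2 MEM=1 BR=1, R=0, W=1
[5] BR needs rd=2 wr=0: RD_PORT; after: ALU=0 MUL=2 MEM=1 BR=1, R=0, W=1
[6] MUL needs rd=2 wr=1: RD_PORT; after: ALU=0 MUL=2 MEM=1 BR=1, R=0, W=1
[7] ALU needs rd=2 wr=1: FU; after: ALU=0 MUL=2 MEM=1 BR=1, R=0, W=1

issued = [0, 1, 4]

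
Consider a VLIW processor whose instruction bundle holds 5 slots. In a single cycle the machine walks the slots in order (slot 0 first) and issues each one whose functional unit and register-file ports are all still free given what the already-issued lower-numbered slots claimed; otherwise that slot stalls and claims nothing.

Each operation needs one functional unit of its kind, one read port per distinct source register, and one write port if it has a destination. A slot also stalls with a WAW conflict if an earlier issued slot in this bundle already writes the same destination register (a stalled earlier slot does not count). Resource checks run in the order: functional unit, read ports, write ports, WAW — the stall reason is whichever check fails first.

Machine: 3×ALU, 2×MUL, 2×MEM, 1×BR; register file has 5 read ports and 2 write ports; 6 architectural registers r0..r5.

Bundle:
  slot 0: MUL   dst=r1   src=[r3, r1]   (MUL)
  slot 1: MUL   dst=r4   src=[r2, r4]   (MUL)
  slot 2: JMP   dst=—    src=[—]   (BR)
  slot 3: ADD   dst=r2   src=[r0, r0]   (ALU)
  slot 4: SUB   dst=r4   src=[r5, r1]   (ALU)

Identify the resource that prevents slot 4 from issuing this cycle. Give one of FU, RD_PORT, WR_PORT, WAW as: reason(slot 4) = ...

#0 MUL src=r3,r1 dispatched  <A:3 Mu:1 Ld:2 B:1 rd:3 wr:1>
#1 MUL src=r2,r4 dispatched  <A:3 Mu:0 Ld:2 B:1 rd:1 wr:0>
#2 BR src=- dispatched  <A:3 Mu:0 Ld:2 B:0 rd:1 wr:0>
#3 ALU src=r0,r0 held:WR_PORT  <A:3 Mu:0 Ld:2 B:0 rd:1 wr:0>
#4 ALU src=r5,r1 held:RD_PORT  <A:3 Mu:0 Ld:2 B:0 rd:1 wr:0>

reason(slot 4) = RD_PORT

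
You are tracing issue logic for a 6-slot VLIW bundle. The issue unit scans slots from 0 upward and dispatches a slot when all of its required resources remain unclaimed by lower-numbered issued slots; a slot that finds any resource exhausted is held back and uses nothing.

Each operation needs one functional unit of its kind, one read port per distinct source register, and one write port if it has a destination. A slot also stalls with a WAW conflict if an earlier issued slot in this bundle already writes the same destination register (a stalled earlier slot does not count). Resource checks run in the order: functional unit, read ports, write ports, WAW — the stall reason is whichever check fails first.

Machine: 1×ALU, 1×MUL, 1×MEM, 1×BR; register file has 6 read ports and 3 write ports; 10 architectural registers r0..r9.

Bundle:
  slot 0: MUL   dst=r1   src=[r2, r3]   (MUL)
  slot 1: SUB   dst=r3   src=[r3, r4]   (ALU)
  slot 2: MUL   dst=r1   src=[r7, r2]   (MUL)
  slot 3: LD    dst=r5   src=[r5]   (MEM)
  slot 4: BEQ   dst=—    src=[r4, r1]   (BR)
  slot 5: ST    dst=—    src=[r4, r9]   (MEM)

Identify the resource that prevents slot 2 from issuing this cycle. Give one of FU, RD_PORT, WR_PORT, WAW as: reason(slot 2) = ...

reason(slot 2) = FU

[0] MUL needs rd=2 wr=1: ok; after: ALU=1 MUL=0 MEM=1 BR=1, R=4, W=2
[1] ALU needs rd=2 wr=1: ok; after: ALU=0 MUL=0 MEM=1 BR=1, R=2, W=1
[2] MUL needs rd=2 wr=1: FU; after: ALU=0 MUL=0 MEM=1 BR=1, R=2, W=1
[3] MEM needs rd=1 wr=1: ok; after: ALU=0 MUL=0 MEM=0 BR=1, R=1, W=0
[4] BR needs rd=2 wr=0: RD_PORT; after: ALU=0 MUL=0 MEM=0 BR=1, R=1, W=0
[5] MEM needs rd=2 wr=0: FU; after: ALU=0 MUL=0 MEM=0 BR=1, R=1, W=0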